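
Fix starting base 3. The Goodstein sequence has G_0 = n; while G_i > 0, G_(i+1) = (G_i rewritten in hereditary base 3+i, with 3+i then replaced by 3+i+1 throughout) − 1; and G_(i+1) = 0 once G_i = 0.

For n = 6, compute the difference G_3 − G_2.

0

step 0: 6 = 2·3; sub 4 for 3: 2·4; = 8; G_1 = 8−1 = 7
step 1: 7 = 4 + 3; sub 5 for 4: 5 + 3; = 8; G_2 = 8−1 = 7
step 2: 7 = 5 + 2; sub 6 for 5: 6 + 2; = 8; G_3 = 8−1 = 7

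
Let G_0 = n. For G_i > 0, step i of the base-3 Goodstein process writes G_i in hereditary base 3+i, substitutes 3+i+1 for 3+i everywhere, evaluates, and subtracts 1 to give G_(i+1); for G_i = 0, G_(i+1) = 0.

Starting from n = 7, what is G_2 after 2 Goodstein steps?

9

i=0: 7 = 2·3 + 1 (b=3); 3→4: 2·4 + 1 = 9; 9−1 = 8
i=1: 8 = 2·4 (b=4); 4→5: 2·5 = 10; 10−1 = 9
i=2: 9 = 5 + 4 (b=5); 5→6: 6 + 4 = 10; 10−1 = 9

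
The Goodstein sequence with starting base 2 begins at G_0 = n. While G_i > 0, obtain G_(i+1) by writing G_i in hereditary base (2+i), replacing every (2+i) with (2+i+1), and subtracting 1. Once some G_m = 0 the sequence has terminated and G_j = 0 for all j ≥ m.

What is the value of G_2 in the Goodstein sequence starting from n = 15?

G_0 = 15. HB_2(15) = 2^(2 + 1) + 2^2 + 2 + 1. Bump = 112. G_1 = 111.
G_1 = 111. HB_3(111) = 3^(3 + 1) + 3^3 + 3. Bump = 1284. G_2 = 1283.
G_2 = 1283. HB_4(1283) = 4^(4 + 1) + 4^4 + 3. Bump = 18753. G_3 = 18752.

1283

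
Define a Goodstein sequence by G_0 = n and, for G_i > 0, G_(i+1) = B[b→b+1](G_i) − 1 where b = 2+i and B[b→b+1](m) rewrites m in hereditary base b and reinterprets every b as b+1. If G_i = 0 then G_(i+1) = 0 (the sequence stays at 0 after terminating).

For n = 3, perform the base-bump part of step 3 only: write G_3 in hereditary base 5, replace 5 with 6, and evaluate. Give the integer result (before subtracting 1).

2

i=0: 3 = 2 + 1 (b=2); 2→3: 3 + 1 = 4; 4−1 = 3
i=1: 3 = 3 (b=3); 3→4: 4 = 4; 4−1 = 3
i=2: 3 = 3 (b=4); 4→5: 3 = 3; 3−1 = 2
i=3: 2 = 2 (b=5); 5→6: 2 = 2; 2−1 = 1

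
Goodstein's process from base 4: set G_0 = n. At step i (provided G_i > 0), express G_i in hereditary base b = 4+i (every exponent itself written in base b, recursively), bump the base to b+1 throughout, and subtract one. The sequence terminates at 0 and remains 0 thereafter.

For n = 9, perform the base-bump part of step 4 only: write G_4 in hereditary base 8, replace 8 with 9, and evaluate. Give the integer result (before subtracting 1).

9 —HB4→ 2·4 + 1 —bump→ 2·5 + 1 = 11 —(−1)→ 10
10 —HB5→ 2·5 —bump→ 2·6 = 12 —(−1)→ 11
11 —HB6→ 6 + 5 —bump→ 7 + 5 = 12 —(−1)→ 11
11 —HB7→ 7 + 4 —bump→ 8 + 4 = 12 —(−1)→ 11
11 —HB8→ 8 + 3 —bump→ 9 + 3 = 12 —(−1)→ 11

12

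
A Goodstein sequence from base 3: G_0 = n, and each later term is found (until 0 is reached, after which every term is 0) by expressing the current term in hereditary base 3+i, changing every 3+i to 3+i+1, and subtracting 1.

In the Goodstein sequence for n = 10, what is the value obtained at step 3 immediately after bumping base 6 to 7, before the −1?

G_0 = 10. HB_3(10) = 3^2 + 1. Bump = 17. G_1 = 16.
G_1 = 16. HB_4(16) = 4^2. Bump = 25. G_2 = 24.
G_2 = 24. HB_5(24) = 4·5 + 4. Bump = 28. G_3 = 27.
G_3 = 27. HB_6(27) = 4·6 + 3. Bump = 31. G_4 = 30.

31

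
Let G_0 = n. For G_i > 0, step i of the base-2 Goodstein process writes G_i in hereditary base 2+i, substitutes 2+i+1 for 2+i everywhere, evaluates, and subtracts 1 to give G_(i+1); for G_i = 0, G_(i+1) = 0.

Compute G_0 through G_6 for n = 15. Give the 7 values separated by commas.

15, 111, 1283, 18752, 326593, 6588344, 150994943

base 2: 15 = 2^(2 + 1) + 2^2 + 2 + 1; at 3: 3^(3 + 1) + 3^3 + 3 + 1 = 112; next = 111
base 3: 111 = 3^(3 + 1) + 3^3 + 3; at 4: 4^(4 + 1) + 4^4 + 4 = 1284; next = 1283
base 4: 1283 = 4^(4 + 1) + 4^4 + 3; at 5: 5^(5 + 1) + 5^5 + 3 = 18753; next = 18752
base 5: 18752 = 5^(5 + 1) + 5^5 + 2; at 6: 6^(6 + 1) + 6^6 + 2 = 326594; next = 326593
base 6: 326593 = 6^(6 + 1) + 6^6 + 1; at 7: 7^(7 + 1) + 7^7 + 1 = 6588345; next = 6588344
base 7: 6588344 = 7^(7 + 1) + 7^7; at 8: 8^(8 + 1) + 8^8 = 150994944; next = 150994943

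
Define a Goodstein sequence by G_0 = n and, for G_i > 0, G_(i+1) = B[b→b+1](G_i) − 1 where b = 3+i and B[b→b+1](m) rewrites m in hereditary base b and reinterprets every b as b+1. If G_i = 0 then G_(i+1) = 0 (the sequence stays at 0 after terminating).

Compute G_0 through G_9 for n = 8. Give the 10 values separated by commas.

8 —HB3→ 2·3 + 2 —bump→ 2·4 + 2 = 10 —(−1)→ 9
9 —HB4→ 2·4 + 1 —bump→ 2·5 + 1 = 11 —(−1)→ 10
10 —HB5→ 2·5 —bump→ 2·6 = 12 —(−1)→ 11
11 —HB6→ 6 + 5 —bump→ 7 + 5 = 12 —(−1)→ 11
11 —HB7→ 7 + 4 —bump→ 8 + 4 = 12 —(−1)→ 11
11 —HB8→ 8 + 3 —bump→ 9 + 3 = 12 —(−1)→ 11
11 —HB9→ 9 + 2 —bump→ 10 + 2 = 12 —(−1)→ 11
11 —HB10→ 10 + 1 —bump→ 11 + 1 = 12 —(−1)→ 11
11 —HB11→ 11 —bump→ 12 = 12 —(−1)→ 11

8, 9, 10, 11, 11, 11, 11, 11, 11, 11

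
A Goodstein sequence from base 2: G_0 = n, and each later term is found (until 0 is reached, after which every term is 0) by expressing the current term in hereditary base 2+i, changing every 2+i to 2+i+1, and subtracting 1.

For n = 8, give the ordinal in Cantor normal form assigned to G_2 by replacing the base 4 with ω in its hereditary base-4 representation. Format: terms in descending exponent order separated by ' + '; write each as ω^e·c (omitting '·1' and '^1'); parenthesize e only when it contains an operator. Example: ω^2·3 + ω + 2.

base 2: 8 = 2^(2 + 1); at 3: 3^(3 + 1) = 81; next = 80
base 3: 80 = 2·3^3 + 2·3^2 + 2·3 + 2; at 4: 2·4^4 + 2·4^2 + 2·4 + 2 = 554; next = 553
base 4: 553 = 2·4^4 + 2·4^2 + 2·4 + 1; at 5: 2·5^5 + 2·5^2 + 2·5 + 1 = 6311; next = 6310

ω^ω·2 + ω^2·2 + ω·2 + 1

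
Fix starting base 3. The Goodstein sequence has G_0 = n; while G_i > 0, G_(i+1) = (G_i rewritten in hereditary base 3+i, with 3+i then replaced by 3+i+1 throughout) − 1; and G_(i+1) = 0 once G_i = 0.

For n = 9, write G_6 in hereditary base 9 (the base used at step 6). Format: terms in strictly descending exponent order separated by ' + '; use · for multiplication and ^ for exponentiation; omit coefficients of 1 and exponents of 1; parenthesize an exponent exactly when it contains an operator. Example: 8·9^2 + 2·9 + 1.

(0) 9|_3 = 3^2 ↦ 4^2|_4 = 16 ⇒ 15
(1) 15|_4 = 3·4 + 3 ↦ 3·5 + 3|_5 = 18 ⇒ 17
(2) 17|_5 = 3·5 + 2 ↦ 3·6 + 2|_6 = 20 ⇒ 19
(3) 19|_6 = 3·6 + 1 ↦ 3·7 + 1|_7 = 22 ⇒ 21
(4) 21|_7 = 3·7 ↦ 3·8|_8 = 24 ⇒ 23
(5) 23|_8 = 2·8 + 7 ↦ 2·9 + 7|_9 = 25 ⇒ 24
(6) 24|_9 = 2·9 + 6 ↦ 2·10 + 6|_10 = 26 ⇒ 25

2·9 + 6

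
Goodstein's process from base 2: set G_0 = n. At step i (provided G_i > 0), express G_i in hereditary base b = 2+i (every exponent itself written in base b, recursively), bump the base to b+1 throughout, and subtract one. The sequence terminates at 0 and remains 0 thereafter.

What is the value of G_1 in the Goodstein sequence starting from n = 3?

3

base 2: 3 = 2 + 1; at 3: 3 + 1 = 4; next = 3
base 3: 3 = 3; at 4: 4 = 4; next = 3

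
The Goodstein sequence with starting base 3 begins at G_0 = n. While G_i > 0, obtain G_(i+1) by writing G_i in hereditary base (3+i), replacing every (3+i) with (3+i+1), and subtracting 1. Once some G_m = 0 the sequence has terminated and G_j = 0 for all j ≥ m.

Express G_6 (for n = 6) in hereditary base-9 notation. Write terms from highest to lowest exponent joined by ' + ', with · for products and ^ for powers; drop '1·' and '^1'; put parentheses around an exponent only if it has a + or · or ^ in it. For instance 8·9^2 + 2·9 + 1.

step 0: 6 = 2·3; sub 4 for 3: 2·4; = 8; G_1 = 8−1 = 7
step 1: 7 = 4 + 3; sub 5 for 4: 5 + 3; = 8; G_2 = 8−1 = 7
step 2: 7 = 5 + 2; sub 6 for 5: 6 + 2; = 8; G_3 = 8−1 = 7
step 3: 7 = 6 + 1; sub 7 for 6: 7 + 1; = 8; G_4 = 8−1 = 7
step 4: 7 = 7; sub 8 for 7: 8; = 8; G_5 = 8−1 = 7
step 5: 7 = 7; sub 9 for 8: 7; = 7; G_6 = 7−1 = 6
step 6: 6 = 6; sub 10 for 9: 6; = 6; G_7 = 6−1 = 5

6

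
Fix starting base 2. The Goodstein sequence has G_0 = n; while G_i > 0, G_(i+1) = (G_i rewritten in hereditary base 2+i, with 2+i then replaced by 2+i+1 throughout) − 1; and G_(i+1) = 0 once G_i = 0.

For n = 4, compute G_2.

41

step 0: 4 = 2^2; sub 3 for 2: 3^3; = 27; G_1 = 27−1 = 26
step 1: 26 = 2·3^2 + 2·3 + 2; sub 4 for 3: 2·4^2 + 2·4 + 2; = 42; G_2 = 42−1 = 41
step 2: 41 = 2·4^2 + 2·4 + 1; sub 5 for 4: 2·5^2 + 2·5 + 1; = 61; G_3 = 61−1 = 60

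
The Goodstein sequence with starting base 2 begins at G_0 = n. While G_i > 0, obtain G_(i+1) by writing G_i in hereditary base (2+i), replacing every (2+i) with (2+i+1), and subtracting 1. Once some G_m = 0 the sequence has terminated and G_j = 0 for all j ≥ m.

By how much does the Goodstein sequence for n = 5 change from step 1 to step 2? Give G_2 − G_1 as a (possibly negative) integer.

i=0: 5 = 2^2 + 1 (b=2); 2→3: 3^3 + 1 = 28; 28−1 = 27
i=1: 27 = 3^3 (b=3); 3→4: 4^4 = 256; 256−1 = 255

228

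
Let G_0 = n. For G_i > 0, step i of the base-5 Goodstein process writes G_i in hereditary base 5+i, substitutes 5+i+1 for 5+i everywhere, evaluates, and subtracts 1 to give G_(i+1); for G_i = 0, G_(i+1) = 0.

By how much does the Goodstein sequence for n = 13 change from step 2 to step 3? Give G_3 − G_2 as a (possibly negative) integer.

1

[0] 13 ≡ 2·5 + 3 (base 5). Lift 6: 15. −1: 14.
[1] 14 ≡ 2·6 + 2 (base 6). Lift 7: 16. −1: 15.
[2] 15 ≡ 2·7 + 1 (base 7). Lift 8: 17. −1: 16.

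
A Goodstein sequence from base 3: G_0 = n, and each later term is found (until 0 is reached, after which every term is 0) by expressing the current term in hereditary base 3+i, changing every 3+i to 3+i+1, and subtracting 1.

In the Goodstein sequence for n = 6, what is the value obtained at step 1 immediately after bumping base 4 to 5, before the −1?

8

base 3: 6 = 2·3; at 4: 2·4 = 8; next = 7
base 4: 7 = 4 + 3; at 5: 5 + 3 = 8; next = 7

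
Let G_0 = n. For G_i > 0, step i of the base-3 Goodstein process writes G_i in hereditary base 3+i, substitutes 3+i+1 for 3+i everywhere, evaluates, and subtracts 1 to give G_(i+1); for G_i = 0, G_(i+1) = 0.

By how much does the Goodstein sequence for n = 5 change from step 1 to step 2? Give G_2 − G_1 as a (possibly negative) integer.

i=0: 5 = 3 + 2 (b=3); 3→4: 4 + 2 = 6; 6−1 = 5
i=1: 5 = 4 + 1 (b=4); 4→5: 5 + 1 = 6; 6−1 = 5

0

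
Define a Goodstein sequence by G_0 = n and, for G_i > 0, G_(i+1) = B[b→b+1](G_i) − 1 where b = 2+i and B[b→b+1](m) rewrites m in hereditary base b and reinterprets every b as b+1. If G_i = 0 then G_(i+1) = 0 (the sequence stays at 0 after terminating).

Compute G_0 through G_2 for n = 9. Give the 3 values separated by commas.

9, 81, 1023

i=0: 9 = 2^(2 + 1) + 1 (b=2); 2→3: 3^(3 + 1) + 1 = 82; 82−1 = 81
i=1: 81 = 3^(3 + 1) (b=3); 3→4: 4^(4 + 1) = 1024; 1024−1 = 1023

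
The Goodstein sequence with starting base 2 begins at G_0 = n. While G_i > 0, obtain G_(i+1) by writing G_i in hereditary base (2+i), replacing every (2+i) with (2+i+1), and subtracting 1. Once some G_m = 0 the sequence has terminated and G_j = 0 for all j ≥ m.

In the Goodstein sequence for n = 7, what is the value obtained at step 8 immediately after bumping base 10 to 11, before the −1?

150051214

step 0: 7 = 2^2 + 2 + 1; sub 3 for 2: 3^3 + 3 + 1; = 31; G_1 = 31−1 = 30
step 1: 30 = 3^3 + 3; sub 4 for 3: 4^4 + 4; = 260; G_2 = 260−1 = 259
step 2: 259 = 4^4 + 3; sub 5 for 4: 5^5 + 3; = 3128; G_3 = 3128−1 = 3127
step 3: 3127 = 5^5 + 2; sub 6 for 5: 6^6 + 2; = 46658; G_4 = 46658−1 = 46657
step 4: 46657 = 6^6 + 1; sub 7 for 6: 7^7 + 1; = 823544; G_5 = 823544−1 = 823543
step 5: 823543 = 7^7; sub 8 for 7: 8^8; = 16777216; G_6 = 16777216−1 = 16777215
step 6: 16777215 = 7·8^7 + 7·8^6 + 7·8^5 + 7·8^4 + 7·8^3 + 7·8^2 + 7·8 + 7; sub 9 for 8: 7·9^7 + 7·9^6 + 7·9^5 + 7·9^4 + 7·9^3 + 7·9^2 + 7·9 + 7; = 37665880; G_7 = 37665880−1 = 37665879
step 7: 37665879 = 7·9^7 + 7·9^6 + 7·9^5 + 7·9^4 + 7·9^3 + 7·9^2 + 7·9 + 6; sub 10 for 9: 7·10^7 + 7·10^6 + 7·10^5 + 7·10^4 + 7·10^3 + 7·10^2 + 7·10 + 6; = 77777776; G_8 = 77777776−1 = 77777775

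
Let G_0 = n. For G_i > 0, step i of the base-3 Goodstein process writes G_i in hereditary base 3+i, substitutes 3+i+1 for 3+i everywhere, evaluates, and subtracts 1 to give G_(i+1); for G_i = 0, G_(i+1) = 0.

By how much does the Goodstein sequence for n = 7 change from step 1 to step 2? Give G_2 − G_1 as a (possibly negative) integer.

1

7 —HB3→ 2·3 + 1 —bump→ 2·4 + 1 = 9 —(−1)→ 8
8 —HB4→ 2·4 —bump→ 2·5 = 10 —(−1)→ 9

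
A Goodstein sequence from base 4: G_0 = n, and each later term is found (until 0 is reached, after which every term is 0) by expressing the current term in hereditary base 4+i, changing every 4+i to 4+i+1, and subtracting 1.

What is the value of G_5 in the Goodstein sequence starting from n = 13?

20

[0] 13 ≡ 3·4 + 1 (base 4). Lift 5: 16. −1: 15.
[1] 15 ≡ 3·5 (base 5). Lift 6: 18. −1: 17.
[2] 17 ≡ 2·6 + 5 (base 6). Lift 7: 19. −1: 18.
[3] 18 ≡ 2·7 + 4 (base 7). Lift 8: 20. −1: 19.
[4] 19 ≡ 2·8 + 3 (base 8). Lift 9: 21. −1: 20.
[5] 20 ≡ 2·9 + 2 (base 9). Lift 10: 22. −1: 21.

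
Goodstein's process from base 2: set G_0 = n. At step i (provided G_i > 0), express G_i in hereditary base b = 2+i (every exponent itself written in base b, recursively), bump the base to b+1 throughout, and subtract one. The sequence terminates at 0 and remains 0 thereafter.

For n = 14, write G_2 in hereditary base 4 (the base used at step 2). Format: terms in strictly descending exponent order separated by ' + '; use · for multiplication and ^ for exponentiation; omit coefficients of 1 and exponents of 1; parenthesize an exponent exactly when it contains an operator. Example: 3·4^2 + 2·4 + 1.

[0] 14 ≡ 2^(2 + 1) + 2^2 + 2 (base 2). Lift 3: 111. −1: 110.
[1] 110 ≡ 3^(3 + 1) + 3^3 + 2 (base 3). Lift 4: 1282. −1: 1281.
[2] 1281 ≡ 4^(4 + 1) + 4^4 + 1 (base 4). Lift 5: 18751. −1: 18750.

4^(4 + 1) + 4^4 + 1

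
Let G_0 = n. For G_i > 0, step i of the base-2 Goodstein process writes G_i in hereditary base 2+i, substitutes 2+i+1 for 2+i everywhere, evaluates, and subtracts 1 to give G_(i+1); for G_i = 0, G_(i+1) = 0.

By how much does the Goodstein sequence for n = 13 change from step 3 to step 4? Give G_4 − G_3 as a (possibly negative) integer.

264619

13 —HB2→ 2^(2 + 1) + 2^2 + 1 —bump→ 3^(3 + 1) + 3^3 + 1 = 109 —(−1)→ 108
108 —HB3→ 3^(3 + 1) + 3^3 —bump→ 4^(4 + 1) + 4^4 = 1280 —(−1)→ 1279
1279 —HB4→ 4^(4 + 1) + 3·4^3 + 3·4^2 + 3·4 + 3 —bump→ 5^(5 + 1) + 3·5^3 + 3·5^2 + 3·5 + 3 = 16093 —(−1)→ 16092
16092 —HB5→ 5^(5 + 1) + 3·5^3 + 3·5^2 + 3·5 + 2 —bump→ 6^(6 + 1) + 3·6^3 + 3·6^2 + 3·6 + 2 = 280712 —(−1)→ 280711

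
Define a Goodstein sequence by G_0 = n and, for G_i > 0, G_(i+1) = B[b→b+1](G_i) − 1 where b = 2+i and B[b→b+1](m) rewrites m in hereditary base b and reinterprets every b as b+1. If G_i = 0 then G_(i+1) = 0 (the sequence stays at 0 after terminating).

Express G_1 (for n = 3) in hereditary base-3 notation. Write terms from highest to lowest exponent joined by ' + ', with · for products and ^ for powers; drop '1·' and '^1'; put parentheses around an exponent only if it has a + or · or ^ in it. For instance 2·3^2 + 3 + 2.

3

(0) 3|_2 = 2 + 1 ↦ 3 + 1|_3 = 4 ⇒ 3
(1) 3|_3 = 3 ↦ 4|_4 = 4 ⇒ 3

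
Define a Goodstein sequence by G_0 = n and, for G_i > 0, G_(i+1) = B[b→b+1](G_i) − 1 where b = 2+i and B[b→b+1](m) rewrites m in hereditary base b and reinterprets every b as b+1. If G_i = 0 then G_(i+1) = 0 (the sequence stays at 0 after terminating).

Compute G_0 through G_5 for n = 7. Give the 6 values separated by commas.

7, 30, 259, 3127, 46657, 823543

base 2: 7 = 2^2 + 2 + 1; at 3: 3^3 + 3 + 1 = 31; next = 30
base 3: 30 = 3^3 + 3; at 4: 4^4 + 4 = 260; next = 259
base 4: 259 = 4^4 + 3; at 5: 5^5 + 3 = 3128; next = 3127
base 5: 3127 = 5^5 + 2; at 6: 6^6 + 2 = 46658; next = 46657
base 6: 46657 = 6^6 + 1; at 7: 7^7 + 1 = 823544; next = 823543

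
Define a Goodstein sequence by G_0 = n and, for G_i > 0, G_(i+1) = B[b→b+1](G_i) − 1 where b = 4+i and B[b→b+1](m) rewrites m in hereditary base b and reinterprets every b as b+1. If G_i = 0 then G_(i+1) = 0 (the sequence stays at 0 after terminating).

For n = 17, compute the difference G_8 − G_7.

4

G_0 = 17. HB_4(17) = 4^2 + 1. Bump = 26. G_1 = 25.
G_1 = 25. HB_5(25) = 5^2. Bump = 36. G_2 = 35.
G_2 = 35. HB_6(35) = 5·6 + 5. Bump = 40. G_3 = 39.
G_3 = 39. HB_7(39) = 5·7 + 4. Bump = 44. G_4 = 43.
G_4 = 43. HB_8(43) = 5·8 + 3. Bump = 48. G_5 = 47.
G_5 = 47. HB_9(47) = 5·9 + 2. Bump = 52. G_6 = 51.
G_6 = 51. HB_10(51) = 5·10 + 1. Bump = 56. G_7 = 55.
G_7 = 55. HB_11(55) = 5·11. Bump = 60. G_8 = 59.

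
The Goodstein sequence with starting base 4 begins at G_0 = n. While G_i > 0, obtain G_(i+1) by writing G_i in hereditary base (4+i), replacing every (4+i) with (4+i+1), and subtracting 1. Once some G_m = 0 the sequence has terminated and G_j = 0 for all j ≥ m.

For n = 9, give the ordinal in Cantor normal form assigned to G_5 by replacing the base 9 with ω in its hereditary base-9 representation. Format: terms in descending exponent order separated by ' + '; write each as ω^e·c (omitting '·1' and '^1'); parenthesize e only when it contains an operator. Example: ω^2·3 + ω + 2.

ω + 2

i=0: 9 = 2·4 + 1 (b=4); 4→5: 2·5 + 1 = 11; 11−1 = 10
i=1: 10 = 2·5 (b=5); 5→6: 2·6 = 12; 12−1 = 11
i=2: 11 = 6 + 5 (b=6); 6→7: 7 + 5 = 12; 12−1 = 11
i=3: 11 = 7 + 4 (b=7); 7→8: 8 + 4 = 12; 12−1 = 11
i=4: 11 = 8 + 3 (b=8); 8→9: 9 + 3 = 12; 12−1 = 11
i=5: 11 = 9 + 2 (b=9); 9→10: 10 + 2 = 12; 12−1 = 11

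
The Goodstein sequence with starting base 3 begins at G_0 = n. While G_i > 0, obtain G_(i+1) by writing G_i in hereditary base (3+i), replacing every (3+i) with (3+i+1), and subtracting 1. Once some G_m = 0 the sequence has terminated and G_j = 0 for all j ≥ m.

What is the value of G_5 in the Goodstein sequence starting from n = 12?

G_0=12  [base 3] 3^2 + 3  →[3↦4]→  4^2 + 4 = 20  −1 ⇒ G_1=19
G_1=19  [base 4] 4^2 + 3  →[4↦5]→  5^2 + 3 = 28  −1 ⇒ G_2=27
G_2=27  [base 5] 5^2 + 2  →[5↦6]→  6^2 + 2 = 38  −1 ⇒ G_3=37
G_3=37  [base 6] 6^2 + 1  →[6↦7]→  7^2 + 1 = 50  −1 ⇒ G_4=49
G_4=49  [base 7] 7^2  →[7↦8]→  8^2 = 64  −1 ⇒ G_5=63
G_5=63  [base 8] 7·8 + 7  →[8↦9]→  7·9 + 7 = 70  −1 ⇒ G_6=69

63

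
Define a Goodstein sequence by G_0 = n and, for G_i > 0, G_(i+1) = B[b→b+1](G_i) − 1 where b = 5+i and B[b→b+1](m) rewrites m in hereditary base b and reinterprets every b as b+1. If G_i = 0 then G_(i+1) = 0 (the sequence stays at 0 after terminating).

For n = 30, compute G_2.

step 0: 30 = 5^2 + 5; sub 6 for 5: 6^2 + 6; = 42; G_1 = 42−1 = 41
step 1: 41 = 6^2 + 5; sub 7 for 6: 7^2 + 5; = 54; G_2 = 54−1 = 53

53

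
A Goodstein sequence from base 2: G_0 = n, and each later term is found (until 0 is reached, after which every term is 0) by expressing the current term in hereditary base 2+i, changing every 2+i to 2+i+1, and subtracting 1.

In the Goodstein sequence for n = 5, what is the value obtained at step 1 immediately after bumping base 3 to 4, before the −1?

(0) 5|_2 = 2^2 + 1 ↦ 3^3 + 1|_3 = 28 ⇒ 27
(1) 27|_3 = 3^3 ↦ 4^4|_4 = 256 ⇒ 255

256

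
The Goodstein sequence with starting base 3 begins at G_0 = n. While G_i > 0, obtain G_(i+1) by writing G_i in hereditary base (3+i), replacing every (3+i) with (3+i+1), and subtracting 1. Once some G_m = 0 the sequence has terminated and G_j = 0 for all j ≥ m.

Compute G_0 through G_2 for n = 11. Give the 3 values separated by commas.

11, 17, 25

11 —HB3→ 3^2 + 2 —bump→ 4^2 + 2 = 18 —(−1)→ 17
17 —HB4→ 4^2 + 1 —bump→ 5^2 + 1 = 26 —(−1)→ 25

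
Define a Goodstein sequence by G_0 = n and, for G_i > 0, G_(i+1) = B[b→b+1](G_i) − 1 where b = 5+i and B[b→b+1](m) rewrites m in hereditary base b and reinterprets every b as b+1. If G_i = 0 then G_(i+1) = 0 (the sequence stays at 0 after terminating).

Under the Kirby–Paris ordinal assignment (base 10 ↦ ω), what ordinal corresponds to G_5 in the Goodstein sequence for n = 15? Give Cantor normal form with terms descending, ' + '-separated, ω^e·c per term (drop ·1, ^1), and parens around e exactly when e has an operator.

ω·2 + 1

i=0: 15 = 3·5 (b=5); 5→6: 3·6 = 18; 18−1 = 17
i=1: 17 = 2·6 + 5 (b=6); 6→7: 2·7 + 5 = 19; 19−1 = 18
i=2: 18 = 2·7 + 4 (b=7); 7→8: 2·8 + 4 = 20; 20−1 = 19
i=3: 19 = 2·8 + 3 (b=8); 8→9: 2·9 + 3 = 21; 21−1 = 20
i=4: 20 = 2·9 + 2 (b=9); 9→10: 2·10 + 2 = 22; 22−1 = 21
i=5: 21 = 2·10 + 1 (b=10); 10→11: 2·11 + 1 = 23; 23−1 = 22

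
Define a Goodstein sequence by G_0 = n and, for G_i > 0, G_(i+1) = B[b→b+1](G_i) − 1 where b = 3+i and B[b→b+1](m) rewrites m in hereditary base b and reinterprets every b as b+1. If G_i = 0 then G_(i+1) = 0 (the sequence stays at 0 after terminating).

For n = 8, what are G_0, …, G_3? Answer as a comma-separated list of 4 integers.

step 0: 8 = 2·3 + 2; sub 4 for 3: 2·4 + 2; = 10; G_1 = 10−1 = 9
step 1: 9 = 2·4 + 1; sub 5 for 4: 2·5 + 1; = 11; G_2 = 11−1 = 10
step 2: 10 = 2·5; sub 6 for 5: 2·6; = 12; G_3 = 12−1 = 11

8, 9, 10, 11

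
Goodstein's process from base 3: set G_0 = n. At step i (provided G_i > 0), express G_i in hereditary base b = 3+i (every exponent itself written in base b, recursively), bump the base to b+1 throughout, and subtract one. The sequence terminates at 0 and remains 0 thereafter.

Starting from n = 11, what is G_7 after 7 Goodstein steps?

51

base 3: 11 = 3^2 + 2; at 4: 4^2 + 2 = 18; next = 17
base 4: 17 = 4^2 + 1; at 5: 5^2 + 1 = 26; next = 25
base 5: 25 = 5^2; at 6: 6^2 = 36; next = 35
base 6: 35 = 5·6 + 5; at 7: 5·7 + 5 = 40; next = 39
base 7: 39 = 5·7 + 4; at 8: 5·8 + 4 = 44; next = 43
base 8: 43 = 5·8 + 3; at 9: 5·9 + 3 = 48; next = 47
base 9: 47 = 5·9 + 2; at 10: 5·10 + 2 = 52; next = 51
base 10: 51 = 5·10 + 1; at 11: 5·11 + 1 = 56; next = 55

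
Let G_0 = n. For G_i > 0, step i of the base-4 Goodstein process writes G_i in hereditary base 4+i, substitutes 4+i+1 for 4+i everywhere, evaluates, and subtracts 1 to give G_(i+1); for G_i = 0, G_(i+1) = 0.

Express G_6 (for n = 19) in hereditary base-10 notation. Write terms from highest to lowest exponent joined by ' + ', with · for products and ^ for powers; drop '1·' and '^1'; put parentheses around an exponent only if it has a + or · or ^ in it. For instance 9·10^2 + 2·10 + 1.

base 4: 19 = 4^2 + 3; at 5: 5^2 + 3 = 28; next = 27
base 5: 27 = 5^2 + 2; at 6: 6^2 + 2 = 38; next = 37
base 6: 37 = 6^2 + 1; at 7: 7^2 + 1 = 50; next = 49
base 7: 49 = 7^2; at 8: 8^2 = 64; next = 63
base 8: 63 = 7·8 + 7; at 9: 7·9 + 7 = 70; next = 69
base 9: 69 = 7·9 + 6; at 10: 7·10 + 6 = 76; next = 75
base 10: 75 = 7·10 + 5; at 11: 7·11 + 5 = 82; next = 81

7·10 + 5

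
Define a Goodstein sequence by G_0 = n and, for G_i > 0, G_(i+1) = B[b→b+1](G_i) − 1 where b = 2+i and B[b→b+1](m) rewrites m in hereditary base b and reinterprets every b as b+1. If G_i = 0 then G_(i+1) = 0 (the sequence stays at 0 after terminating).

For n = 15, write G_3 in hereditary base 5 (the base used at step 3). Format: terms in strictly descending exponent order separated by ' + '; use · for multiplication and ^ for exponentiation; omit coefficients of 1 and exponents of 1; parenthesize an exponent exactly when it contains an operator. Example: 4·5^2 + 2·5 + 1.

5^(5 + 1) + 5^5 + 2

(0) 15|_2 = 2^(2 + 1) + 2^2 + 2 + 1 ↦ 3^(3 + 1) + 3^3 + 3 + 1|_3 = 112 ⇒ 111
(1) 111|_3 = 3^(3 + 1) + 3^3 + 3 ↦ 4^(4 + 1) + 4^4 + 4|_4 = 1284 ⇒ 1283
(2) 1283|_4 = 4^(4 + 1) + 4^4 + 3 ↦ 5^(5 + 1) + 5^5 + 3|_5 = 18753 ⇒ 18752
(3) 18752|_5 = 5^(5 + 1) + 5^5 + 2 ↦ 6^(6 + 1) + 6^6 + 2|_6 = 326594 ⇒ 326593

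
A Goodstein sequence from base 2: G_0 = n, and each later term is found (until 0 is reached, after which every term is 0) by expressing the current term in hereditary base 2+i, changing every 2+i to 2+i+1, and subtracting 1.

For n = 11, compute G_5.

5764801

base 2: 11 = 2^(2 + 1) + 2 + 1; at 3: 3^(3 + 1) + 3 + 1 = 85; next = 84
base 3: 84 = 3^(3 + 1) + 3; at 4: 4^(4 + 1) + 4 = 1028; next = 1027
base 4: 1027 = 4^(4 + 1) + 3; at 5: 5^(5 + 1) + 3 = 15628; next = 15627
base 5: 15627 = 5^(5 + 1) + 2; at 6: 6^(6 + 1) + 2 = 279938; next = 279937
base 6: 279937 = 6^(6 + 1) + 1; at 7: 7^(7 + 1) + 1 = 5764802; next = 5764801
base 7: 5764801 = 7^(7 + 1); at 8: 8^(8 + 1) = 134217728; next = 134217727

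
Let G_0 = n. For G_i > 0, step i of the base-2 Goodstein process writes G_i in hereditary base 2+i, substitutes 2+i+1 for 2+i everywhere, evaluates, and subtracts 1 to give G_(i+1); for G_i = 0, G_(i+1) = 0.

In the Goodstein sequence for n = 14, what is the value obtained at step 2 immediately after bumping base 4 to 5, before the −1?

18751

G_0=14  [base 2] 2^(2 + 1) + 2^2 + 2  →[2↦3]→  3^(3 + 1) + 3^3 + 3 = 111  −1 ⇒ G_1=110
G_1=110  [base 3] 3^(3 + 1) + 3^3 + 2  →[3↦4]→  4^(4 + 1) + 4^4 + 2 = 1282  −1 ⇒ G_2=1281
G_2=1281  [base 4] 4^(4 + 1) + 4^4 + 1  →[4↦5]→  5^(5 + 1) + 5^5 + 1 = 18751  −1 ⇒ G_3=18750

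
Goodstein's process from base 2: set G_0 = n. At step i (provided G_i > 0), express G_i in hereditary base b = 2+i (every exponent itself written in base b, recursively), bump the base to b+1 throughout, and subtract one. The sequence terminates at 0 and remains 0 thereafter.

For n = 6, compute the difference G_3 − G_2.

2868

G_0 = 6. HB_2(6) = 2^2 + 2. Bump = 30. G_1 = 29.
G_1 = 29. HB_3(29) = 3^3 + 2. Bump = 258. G_2 = 257.
G_2 = 257. HB_4(257) = 4^4 + 1. Bump = 3126. G_3 = 3125.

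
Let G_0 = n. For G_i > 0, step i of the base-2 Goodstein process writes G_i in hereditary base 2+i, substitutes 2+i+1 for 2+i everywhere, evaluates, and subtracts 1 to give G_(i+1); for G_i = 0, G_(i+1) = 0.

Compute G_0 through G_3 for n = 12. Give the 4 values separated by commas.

12, 107, 1065, 15685

[0] 12 ≡ 2^(2 + 1) + 2^2 (base 2). Lift 3: 108. −1: 107.
[1] 107 ≡ 3^(3 + 1) + 2·3^2 + 2·3 + 2 (base 3). Lift 4: 1066. −1: 1065.
[2] 1065 ≡ 4^(4 + 1) + 2·4^2 + 2·4 + 1 (base 4). Lift 5: 15686. −1: 15685.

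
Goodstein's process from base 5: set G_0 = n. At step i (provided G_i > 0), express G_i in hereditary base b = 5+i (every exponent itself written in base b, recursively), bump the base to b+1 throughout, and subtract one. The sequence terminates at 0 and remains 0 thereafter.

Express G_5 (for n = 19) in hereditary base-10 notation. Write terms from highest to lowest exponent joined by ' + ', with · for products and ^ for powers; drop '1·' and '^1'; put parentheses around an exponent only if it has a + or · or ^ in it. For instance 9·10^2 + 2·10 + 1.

2·10 + 9

G_0 = 19. HB_5(19) = 3·5 + 4. Bump = 22. G_1 = 21.
G_1 = 21. HB_6(21) = 3·6 + 3. Bump = 24. G_2 = 23.
G_2 = 23. HB_7(23) = 3·7 + 2. Bump = 26. G_3 = 25.
G_3 = 25. HB_8(25) = 3·8 + 1. Bump = 28. G_4 = 27.
G_4 = 27. HB_9(27) = 3·9. Bump = 30. G_5 = 29.
G_5 = 29. HB_10(29) = 2·10 + 9. Bump = 31. G_6 = 30.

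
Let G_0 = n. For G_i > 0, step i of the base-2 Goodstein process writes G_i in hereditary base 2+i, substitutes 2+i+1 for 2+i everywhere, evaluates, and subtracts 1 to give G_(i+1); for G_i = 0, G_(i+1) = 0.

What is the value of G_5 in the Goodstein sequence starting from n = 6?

98039

i=0: 6 = 2^2 + 2 (b=2); 2→3: 3^3 + 3 = 30; 30−1 = 29
i=1: 29 = 3^3 + 2 (b=3); 3→4: 4^4 + 2 = 258; 258−1 = 257
i=2: 257 = 4^4 + 1 (b=4); 4→5: 5^5 + 1 = 3126; 3126−1 = 3125
i=3: 3125 = 5^5 (b=5); 5→6: 6^6 = 46656; 46656−1 = 46655
i=4: 46655 = 5·6^5 + 5·6^4 + 5·6^3 + 5·6^2 + 5·6 + 5 (b=6); 6→7: 5·7^5 + 5·7^4 + 5·7^3 + 5·7^2 + 5·7 + 5 = 98040; 98040−1 = 98039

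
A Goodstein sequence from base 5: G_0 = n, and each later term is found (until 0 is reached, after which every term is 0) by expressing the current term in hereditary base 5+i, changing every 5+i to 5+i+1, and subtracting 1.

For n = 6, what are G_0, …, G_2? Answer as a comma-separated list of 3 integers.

6, 6, 6

i=0: 6 = 5 + 1 (b=5); 5→6: 6 + 1 = 7; 7−1 = 6
i=1: 6 = 6 (b=6); 6→7: 7 = 7; 7−1 = 6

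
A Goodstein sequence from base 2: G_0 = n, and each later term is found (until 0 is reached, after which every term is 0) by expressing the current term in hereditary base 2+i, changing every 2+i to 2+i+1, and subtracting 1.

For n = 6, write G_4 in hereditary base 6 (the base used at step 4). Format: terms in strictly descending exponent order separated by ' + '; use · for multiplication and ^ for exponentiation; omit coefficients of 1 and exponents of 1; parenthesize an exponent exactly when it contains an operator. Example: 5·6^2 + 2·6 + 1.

base 2: 6 = 2^2 + 2; at 3: 3^3 + 3 = 30; next = 29
base 3: 29 = 3^3 + 2; at 4: 4^4 + 2 = 258; next = 257
base 4: 257 = 4^4 + 1; at 5: 5^5 + 1 = 3126; next = 3125
base 5: 3125 = 5^5; at 6: 6^6 = 46656; next = 46655
base 6: 46655 = 5·6^5 + 5·6^4 + 5·6^3 + 5·6^2 + 5·6 + 5; at 7: 5·7^5 + 5·7^4 + 5·7^3 + 5·7^2 + 5·7 + 5 = 98040; next = 98039

5·6^5 + 5·6^4 + 5·6^3 + 5·6^2 + 5·6 + 5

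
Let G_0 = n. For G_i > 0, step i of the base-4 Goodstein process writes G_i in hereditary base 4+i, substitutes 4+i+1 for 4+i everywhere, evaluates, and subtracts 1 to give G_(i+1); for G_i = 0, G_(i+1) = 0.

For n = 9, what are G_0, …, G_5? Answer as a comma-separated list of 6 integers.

9, 10, 11, 11, 11, 11

[0] 9 ≡ 2·4 + 1 (base 4). Lift 5: 11. −1: 10.
[1] 10 ≡ 2·5 (base 5). Lift 6: 12. −1: 11.
[2] 11 ≡ 6 + 5 (base 6). Lift 7: 12. −1: 11.
[3] 11 ≡ 7 + 4 (base 7). Lift 8: 12. −1: 11.
[4] 11 ≡ 8 + 3 (base 8). Lift 9: 12. −1: 11.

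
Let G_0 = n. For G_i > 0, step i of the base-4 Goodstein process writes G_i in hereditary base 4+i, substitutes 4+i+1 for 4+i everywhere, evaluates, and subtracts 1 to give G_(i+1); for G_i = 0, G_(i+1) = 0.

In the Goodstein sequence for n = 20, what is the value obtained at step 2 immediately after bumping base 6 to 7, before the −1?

52

(0) 20|_4 = 4^2 + 4 ↦ 5^2 + 5|_5 = 30 ⇒ 29
(1) 29|_5 = 5^2 + 4 ↦ 6^2 + 4|_6 = 40 ⇒ 39
(2) 39|_6 = 6^2 + 3 ↦ 7^2 + 3|_7 = 52 ⇒ 51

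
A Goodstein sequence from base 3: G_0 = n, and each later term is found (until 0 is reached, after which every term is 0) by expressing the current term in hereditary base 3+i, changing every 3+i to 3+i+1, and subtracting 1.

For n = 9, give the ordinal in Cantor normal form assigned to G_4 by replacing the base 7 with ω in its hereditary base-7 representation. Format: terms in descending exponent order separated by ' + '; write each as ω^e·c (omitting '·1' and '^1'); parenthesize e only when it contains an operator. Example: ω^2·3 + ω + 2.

9 —HB3→ 3^2 —bump→ 4^2 = 16 —(−1)→ 15
15 —HB4→ 3·4 + 3 —bump→ 3·5 + 3 = 18 —(−1)→ 17
17 —HB5→ 3·5 + 2 —bump→ 3·6 + 2 = 20 —(−1)→ 19
19 —HB6→ 3·6 + 1 —bump→ 3·7 + 1 = 22 —(−1)→ 21
21 —HB7→ 3·7 —bump→ 3·8 = 24 —(−1)→ 23

ω·3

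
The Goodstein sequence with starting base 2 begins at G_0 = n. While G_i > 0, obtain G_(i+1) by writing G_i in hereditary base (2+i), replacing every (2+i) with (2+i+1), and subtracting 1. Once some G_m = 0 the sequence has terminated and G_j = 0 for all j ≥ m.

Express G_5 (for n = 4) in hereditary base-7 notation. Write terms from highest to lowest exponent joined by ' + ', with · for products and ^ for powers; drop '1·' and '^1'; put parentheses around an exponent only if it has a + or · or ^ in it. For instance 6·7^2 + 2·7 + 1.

[0] 4 ≡ 2^2 (base 2). Lift 3: 27. −1: 26.
[1] 26 ≡ 2·3^2 + 2·3 + 2 (base 3). Lift 4: 42. −1: 41.
[2] 41 ≡ 2·4^2 + 2·4 + 1 (base 4). Lift 5: 61. −1: 60.
[3] 60 ≡ 2·5^2 + 2·5 (base 5). Lift 6: 84. −1: 83.
[4] 83 ≡ 2·6^2 + 6 + 5 (base 6). Lift 7: 110. −1: 109.
[5] 109 ≡ 2·7^2 + 7 + 4 (base 7). Lift 8: 140. −1: 139.

2·7^2 + 7 + 4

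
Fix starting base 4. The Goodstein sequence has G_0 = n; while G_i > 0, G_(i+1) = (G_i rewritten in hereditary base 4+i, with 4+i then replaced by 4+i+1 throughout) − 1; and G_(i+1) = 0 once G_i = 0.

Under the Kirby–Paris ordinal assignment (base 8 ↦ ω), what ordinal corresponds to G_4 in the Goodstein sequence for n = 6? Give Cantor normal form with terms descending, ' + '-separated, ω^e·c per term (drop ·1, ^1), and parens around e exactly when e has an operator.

5

6 —HB4→ 4 + 2 —bump→ 5 + 2 = 7 —(−1)→ 6
6 —HB5→ 5 + 1 —bump→ 6 + 1 = 7 —(−1)→ 6
6 —HB6→ 6 —bump→ 7 = 7 —(−1)→ 6
6 —HB7→ 6 —bump→ 6 = 6 —(−1)→ 5
5 —HB8→ 5 —bump→ 5 = 5 —(−1)→ 4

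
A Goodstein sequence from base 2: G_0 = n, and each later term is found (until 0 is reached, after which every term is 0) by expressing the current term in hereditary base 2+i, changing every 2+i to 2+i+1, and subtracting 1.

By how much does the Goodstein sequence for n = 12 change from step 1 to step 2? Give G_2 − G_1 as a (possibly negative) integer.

958

[0] 12 ≡ 2^(2 + 1) + 2^2 (base 2). Lift 3: 108. −1: 107.
[1] 107 ≡ 3^(3 + 1) + 2·3^2 + 2·3 + 2 (base 3). Lift 4: 1066. −1: 1065.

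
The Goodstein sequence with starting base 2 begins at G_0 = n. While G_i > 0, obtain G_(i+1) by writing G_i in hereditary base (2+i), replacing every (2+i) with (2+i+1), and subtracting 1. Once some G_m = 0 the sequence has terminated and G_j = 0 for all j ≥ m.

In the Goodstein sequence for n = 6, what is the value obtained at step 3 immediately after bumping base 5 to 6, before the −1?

[0] 6 ≡ 2^2 + 2 (base 2). Lift 3: 30. −1: 29.
[1] 29 ≡ 3^3 + 2 (base 3). Lift 4: 258. −1: 257.
[2] 257 ≡ 4^4 + 1 (base 4). Lift 5: 3126. −1: 3125.
[3] 3125 ≡ 5^5 (base 5). Lift 6: 46656. −1: 46655.

46656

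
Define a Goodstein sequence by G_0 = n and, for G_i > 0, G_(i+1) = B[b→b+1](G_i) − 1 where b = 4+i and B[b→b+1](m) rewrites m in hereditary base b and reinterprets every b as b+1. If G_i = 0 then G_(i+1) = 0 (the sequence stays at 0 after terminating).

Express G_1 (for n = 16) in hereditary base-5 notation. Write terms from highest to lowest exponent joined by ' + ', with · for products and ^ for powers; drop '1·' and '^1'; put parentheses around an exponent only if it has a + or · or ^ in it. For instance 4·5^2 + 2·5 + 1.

base 4: 16 = 4^2; at 5: 5^2 = 25; next = 24
base 5: 24 = 4·5 + 4; at 6: 4·6 + 4 = 28; next = 27

4·5 + 4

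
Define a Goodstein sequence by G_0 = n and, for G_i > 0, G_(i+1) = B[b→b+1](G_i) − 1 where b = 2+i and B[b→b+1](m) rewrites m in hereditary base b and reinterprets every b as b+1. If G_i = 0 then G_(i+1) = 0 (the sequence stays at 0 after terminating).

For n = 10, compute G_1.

G_0=10  [base 2] 2^(2 + 1) + 2  →[2↦3]→  3^(3 + 1) + 3 = 84  −1 ⇒ G_1=83
G_1=83  [base 3] 3^(3 + 1) + 2  →[3↦4]→  4^(4 + 1) + 2 = 1026  −1 ⇒ G_2=1025

83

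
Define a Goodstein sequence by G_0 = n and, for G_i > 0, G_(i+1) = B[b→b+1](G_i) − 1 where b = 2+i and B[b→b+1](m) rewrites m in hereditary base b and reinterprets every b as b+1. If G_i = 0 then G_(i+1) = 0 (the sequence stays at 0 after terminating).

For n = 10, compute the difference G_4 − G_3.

step 0: 10 = 2^(2 + 1) + 2; sub 3 for 2: 3^(3 + 1) + 3; = 84; G_1 = 84−1 = 83
step 1: 83 = 3^(3 + 1) + 2; sub 4 for 3: 4^(4 + 1) + 2; = 1026; G_2 = 1026−1 = 1025
step 2: 1025 = 4^(4 + 1) + 1; sub 5 for 4: 5^(5 + 1) + 1; = 15626; G_3 = 15626−1 = 15625
step 3: 15625 = 5^(5 + 1); sub 6 for 5: 6^(6 + 1); = 279936; G_4 = 279936−1 = 279935

264310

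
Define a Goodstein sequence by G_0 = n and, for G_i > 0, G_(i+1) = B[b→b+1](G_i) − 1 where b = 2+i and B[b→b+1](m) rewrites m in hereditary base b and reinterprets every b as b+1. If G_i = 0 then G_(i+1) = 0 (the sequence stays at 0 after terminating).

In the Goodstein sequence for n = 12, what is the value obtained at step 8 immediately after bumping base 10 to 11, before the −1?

3138428376975

G_0=12  [base 2] 2^(2 + 1) + 2^2  →[2↦3]→  3^(3 + 1) + 3^3 = 108  −1 ⇒ G_1=107
G_1=107  [base 3] 3^(3 + 1) + 2·3^2 + 2·3 + 2  →[3↦4]→  4^(4 + 1) + 2·4^2 + 2·4 + 2 = 1066  −1 ⇒ G_2=1065
G_2=1065  [base 4] 4^(4 + 1) + 2·4^2 + 2·4 + 1  →[4↦5]→  5^(5 + 1) + 2·5^2 + 2·5 + 1 = 15686  −1 ⇒ G_3=15685
G_3=15685  [base 5] 5^(5 + 1) + 2·5^2 + 2·5  →[5↦6]→  6^(6 + 1) + 2·6^2 + 2·6 = 280020  −1 ⇒ G_4=280019
G_4=280019  [base 6] 6^(6 + 1) + 2·6^2 + 6 + 5  →[6↦7]→  7^(7 + 1) + 2·7^2 + 7 + 5 = 5764911  −1 ⇒ G_5=5764910
G_5=5764910  [base 7] 7^(7 + 1) + 2·7^2 + 7 + 4  →[7↦8]→  8^(8 + 1) + 2·8^2 + 8 + 4 = 134217868  −1 ⇒ G_6=134217867
G_6=134217867  [base 8] 8^(8 + 1) + 2·8^2 + 8 + 3  →[8↦9]→  9^(9 + 1) + 2·9^2 + 9 + 3 = 3486784575  −1 ⇒ G_7=3486784574
G_7=3486784574  [base 9] 9^(9 + 1) + 2·9^2 + 9 + 2  →[9↦10]→  10^(10 + 1) + 2·10^2 + 10 + 2 = 100000000212  −1 ⇒ G_8=100000000211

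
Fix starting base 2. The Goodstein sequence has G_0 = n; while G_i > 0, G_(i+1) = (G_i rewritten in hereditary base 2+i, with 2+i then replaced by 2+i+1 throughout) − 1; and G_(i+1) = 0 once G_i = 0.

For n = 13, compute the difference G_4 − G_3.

(0) 13|_2 = 2^(2 + 1) + 2^2 + 1 ↦ 3^(3 + 1) + 3^3 + 1|_3 = 109 ⇒ 108
(1) 108|_3 = 3^(3 + 1) + 3^3 ↦ 4^(4 + 1) + 4^4|_4 = 1280 ⇒ 1279
(2) 1279|_4 = 4^(4 + 1) + 3·4^3 + 3·4^2 + 3·4 + 3 ↦ 5^(5 + 1) + 3·5^3 + 3·5^2 + 3·5 + 3|_5 = 16093 ⇒ 16092
(3) 16092|_5 = 5^(5 + 1) + 3·5^3 + 3·5^2 + 3·5 + 2 ↦ 6^(6 + 1) + 3·6^3 + 3·6^2 + 3·6 + 2|_6 = 280712 ⇒ 280711

264619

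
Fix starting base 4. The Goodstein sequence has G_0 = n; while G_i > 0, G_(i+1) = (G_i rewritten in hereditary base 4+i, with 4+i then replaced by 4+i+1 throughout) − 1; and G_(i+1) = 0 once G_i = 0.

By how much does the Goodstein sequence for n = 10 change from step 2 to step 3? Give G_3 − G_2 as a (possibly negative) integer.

10 —HB4→ 2·4 + 2 —bump→ 2·5 + 2 = 12 —(−1)→ 11
11 —HB5→ 2·5 + 1 —bump→ 2·6 + 1 = 13 —(−1)→ 12
12 —HB6→ 2·6 —bump→ 2·7 = 14 —(−1)→ 13

1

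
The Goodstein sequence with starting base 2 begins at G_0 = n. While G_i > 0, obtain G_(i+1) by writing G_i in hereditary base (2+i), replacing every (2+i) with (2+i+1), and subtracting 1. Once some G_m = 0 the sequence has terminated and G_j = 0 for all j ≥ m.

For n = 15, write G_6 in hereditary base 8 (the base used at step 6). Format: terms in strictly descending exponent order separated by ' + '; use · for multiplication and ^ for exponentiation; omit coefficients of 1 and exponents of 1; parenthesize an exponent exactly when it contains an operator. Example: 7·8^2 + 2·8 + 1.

8^(8 + 1) + 7·8^7 + 7·8^6 + 7·8^5 + 7·8^4 + 7·8^3 + 7·8^2 + 7·8 + 7

G_0=15  [base 2] 2^(2 + 1) + 2^2 + 2 + 1  →[2↦3]→  3^(3 + 1) + 3^3 + 3 + 1 = 112  −1 ⇒ G_1=111
G_1=111  [base 3] 3^(3 + 1) + 3^3 + 3  →[3↦4]→  4^(4 + 1) + 4^4 + 4 = 1284  −1 ⇒ G_2=1283
G_2=1283  [base 4] 4^(4 + 1) + 4^4 + 3  →[4↦5]→  5^(5 + 1) + 5^5 + 3 = 18753  −1 ⇒ G_3=18752
G_3=18752  [base 5] 5^(5 + 1) + 5^5 + 2  →[5↦6]→  6^(6 + 1) + 6^6 + 2 = 326594  −1 ⇒ G_4=326593
G_4=326593  [base 6] 6^(6 + 1) + 6^6 + 1  →[6↦7]→  7^(7 + 1) + 7^7 + 1 = 6588345  −1 ⇒ G_5=6588344
G_5=6588344  [base 7] 7^(7 + 1) + 7^7  →[7↦8]→  8^(8 + 1) + 8^8 = 150994944  −1 ⇒ G_6=150994943
G_6=150994943  [base 8] 8^(8 + 1) + 7·8^7 + 7·8^6 + 7·8^5 + 7·8^4 + 7·8^3 + 7·8^2 + 7·8 + 7  →[8↦9]→  9^(9 + 1) + 7·9^7 + 7·9^6 + 7·9^5 + 7·9^4 + 7·9^3 + 7·9^2 + 7·9 + 7 = 3524450281  −1 ⇒ G_7=3524450280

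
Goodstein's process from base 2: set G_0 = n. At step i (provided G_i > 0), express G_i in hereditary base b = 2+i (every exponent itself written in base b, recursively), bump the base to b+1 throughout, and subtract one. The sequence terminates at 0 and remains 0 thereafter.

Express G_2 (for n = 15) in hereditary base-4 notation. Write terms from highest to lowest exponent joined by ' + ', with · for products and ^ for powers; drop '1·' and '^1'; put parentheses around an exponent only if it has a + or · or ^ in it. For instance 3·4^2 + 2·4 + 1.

4^(4 + 1) + 4^4 + 3

G_0 = 15. HB_2(15) = 2^(2 + 1) + 2^2 + 2 + 1. Bump = 112. G_1 = 111.
G_1 = 111. HB_3(111) = 3^(3 + 1) + 3^3 + 3. Bump = 1284. G_2 = 1283.
G_2 = 1283. HB_4(1283) = 4^(4 + 1) + 4^4 + 3. Bump = 18753. G_3 = 18752.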